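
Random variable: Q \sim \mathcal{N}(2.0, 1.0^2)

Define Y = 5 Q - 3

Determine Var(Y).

For Y = aQ + b: Var(Y) = a² * Var(Q)
Var(Q) = 1.0^2 = 1
Var(Y) = 5² * 1 = 25 * 1 = 25

25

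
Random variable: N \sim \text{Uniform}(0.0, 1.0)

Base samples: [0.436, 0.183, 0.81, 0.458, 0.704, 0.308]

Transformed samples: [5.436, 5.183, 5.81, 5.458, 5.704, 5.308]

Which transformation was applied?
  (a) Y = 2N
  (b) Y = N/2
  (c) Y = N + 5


Checking option (c) Y = N + 5:
  N = 0.436 -> Y = 5.436 ✓
  N = 0.183 -> Y = 5.183 ✓
  N = 0.81 -> Y = 5.81 ✓
All samples match this transformation.

(c) N + 5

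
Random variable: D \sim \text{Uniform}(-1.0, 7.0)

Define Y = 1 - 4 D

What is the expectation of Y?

For Y = -4D + 1:
E[Y] = -4 * E[D] + 1
E[D] = (-1 + 7)/2 = 3
E[Y] = -4 * 3 + 1 = -11

-11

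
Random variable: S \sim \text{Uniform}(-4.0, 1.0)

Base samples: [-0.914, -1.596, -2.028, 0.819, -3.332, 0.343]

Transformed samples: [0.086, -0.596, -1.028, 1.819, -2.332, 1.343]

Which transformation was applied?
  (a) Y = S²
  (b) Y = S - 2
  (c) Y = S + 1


Checking option (c) Y = S + 1:
  S = -0.914 -> Y = 0.086 ✓
  S = -1.596 -> Y = -0.596 ✓
  S = -2.028 -> Y = -1.028 ✓
All samples match this transformation.

(c) S + 1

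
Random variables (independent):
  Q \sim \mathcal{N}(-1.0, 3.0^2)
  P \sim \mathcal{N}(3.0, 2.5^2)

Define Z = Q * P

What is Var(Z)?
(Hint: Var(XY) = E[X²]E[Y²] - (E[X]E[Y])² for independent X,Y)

Var(XY) = E[X²]E[Y²] - (E[X]E[Y])²
E[Q] = -1, Var(Q) = 9
E[P] = 3, Var(P) = 6.25
E[Q²] = 9 + (-1)² = 10
E[P²] = 6.25 + 3² = 15.25
Var(Z) = 10*15.25 - (-1*3)²
= 152.5 - 9 = 143.5

143.5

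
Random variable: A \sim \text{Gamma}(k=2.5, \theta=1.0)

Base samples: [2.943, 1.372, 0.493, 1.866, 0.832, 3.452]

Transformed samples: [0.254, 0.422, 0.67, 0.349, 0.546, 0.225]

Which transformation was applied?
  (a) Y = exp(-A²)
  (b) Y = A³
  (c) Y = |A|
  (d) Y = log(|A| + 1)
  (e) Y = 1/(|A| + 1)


Checking option (e) Y = 1/(|A| + 1):
  A = 2.943 -> Y = 0.254 ✓
  A = 1.372 -> Y = 0.422 ✓
  A = 0.493 -> Y = 0.67 ✓
All samples match this transformation.

(e) 1/(|A| + 1)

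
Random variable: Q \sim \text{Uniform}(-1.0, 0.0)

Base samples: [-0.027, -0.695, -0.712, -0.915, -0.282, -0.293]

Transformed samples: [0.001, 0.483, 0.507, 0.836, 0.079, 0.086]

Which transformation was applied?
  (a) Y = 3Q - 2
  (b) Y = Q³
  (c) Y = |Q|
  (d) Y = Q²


Checking option (d) Y = Q²:
  Q = -0.027 -> Y = 0.001 ✓
  Q = -0.695 -> Y = 0.483 ✓
  Q = -0.712 -> Y = 0.507 ✓
All samples match this transformation.

(d) Q²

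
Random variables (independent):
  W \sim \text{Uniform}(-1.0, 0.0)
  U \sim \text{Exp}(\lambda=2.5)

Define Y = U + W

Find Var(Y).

For independent RVs: Var(aX + bY) = a²Var(X) + b²Var(Y)
Var(W) = 0.083333333
Var(U) = 0.16
Var(Y) = 1²*0.083333333 + 1²*0.16
= 1*0.083333333 + 1*0.16 = 0.24333333

0.24333333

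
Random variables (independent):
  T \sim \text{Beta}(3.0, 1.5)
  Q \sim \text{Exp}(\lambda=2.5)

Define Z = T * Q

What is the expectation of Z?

For independent RVs: E[XY] = E[X]*E[Y]
E[T] = 0.66666667
E[Q] = 0.4
E[Z] = 0.66666667 * 0.4 = 0.26666667

0.26666667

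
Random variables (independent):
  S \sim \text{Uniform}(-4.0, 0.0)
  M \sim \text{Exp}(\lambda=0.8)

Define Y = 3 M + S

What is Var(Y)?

For independent RVs: Var(aX + bY) = a²Var(X) + b²Var(Y)
Var(S) = 1.3333333
Var(M) = 1.5625
Var(Y) = 1²*1.3333333 + 3²*1.5625
= 1*1.3333333 + 9*1.5625 = 15.395833

15.395833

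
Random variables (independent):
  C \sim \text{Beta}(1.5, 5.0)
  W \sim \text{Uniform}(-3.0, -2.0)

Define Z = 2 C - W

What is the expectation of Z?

E[Z] = 2*E[C] - 1*E[W]
E[C] = 0.23076923
E[W] = -2.5
E[Z] = 2*0.23076923 - 1*(-2.5) = 2.9615385

2.9615385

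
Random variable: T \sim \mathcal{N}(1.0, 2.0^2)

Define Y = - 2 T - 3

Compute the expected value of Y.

For Y = -2T - 3:
E[Y] = -2 * E[T] - 3
E[T] = 1.0 = 1
E[Y] = -2 * 1 - 3 = -5

-5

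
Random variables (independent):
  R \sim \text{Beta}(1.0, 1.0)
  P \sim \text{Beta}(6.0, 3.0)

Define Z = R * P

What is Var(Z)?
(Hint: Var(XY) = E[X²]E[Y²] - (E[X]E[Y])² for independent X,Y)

Var(XY) = E[X²]E[Y²] - (E[X]E[Y])²
E[R] = 0.5, Var(R) = 0.083333333
E[P] = 0.66666667, Var(P) = 0.022222222
E[R²] = 0.083333333 + 0.5² = 0.33333333
E[P²] = 0.022222222 + 0.66666667² = 0.46666667
Var(Z) = 0.33333333*0.46666667 - (0.5*0.66666667)²
= 0.15555556 - 0.11111111 = 0.044444444

0.044444444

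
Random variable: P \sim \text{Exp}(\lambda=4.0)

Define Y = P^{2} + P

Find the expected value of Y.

E[Y] = 1*E[P²] + 1*E[P]
E[P] = 0.25
E[P²] = Var(P) + (E[P])² = 0.0625 + 0.0625 = 0.125
E[Y] = 1*0.125 + 1*0.25 = 0.375

0.375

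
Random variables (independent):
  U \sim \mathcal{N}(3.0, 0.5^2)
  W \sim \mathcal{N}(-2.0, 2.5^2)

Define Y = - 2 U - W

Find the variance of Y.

For independent RVs: Var(aX + bY) = a²Var(X) + b²Var(Y)
Var(U) = 0.25
Var(W) = 6.25
Var(Y) = (-2)²*0.25 + (-1)²*6.25
= 4*0.25 + 1*6.25 = 7.25

7.25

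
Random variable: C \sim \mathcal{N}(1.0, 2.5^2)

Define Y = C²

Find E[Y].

E[C²] = Var(C) + (E[C])² = 6.25 + 1 = 7.25

7.25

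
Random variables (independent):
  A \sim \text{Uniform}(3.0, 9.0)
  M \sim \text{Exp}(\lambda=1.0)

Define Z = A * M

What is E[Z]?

For independent RVs: E[XY] = E[X]*E[Y]
E[A] = 6
E[M] = 1
E[Z] = 6 * 1 = 6

6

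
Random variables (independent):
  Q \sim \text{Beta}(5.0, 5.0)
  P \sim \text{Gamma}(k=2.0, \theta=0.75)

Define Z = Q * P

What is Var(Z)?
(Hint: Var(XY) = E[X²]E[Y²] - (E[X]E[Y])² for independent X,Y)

Var(XY) = E[X²]E[Y²] - (E[X]E[Y])²
E[Q] = 0.5, Var(Q) = 0.022727273
E[P] = 1.5, Var(P) = 1.125
E[Q²] = 0.022727273 + 0.5² = 0.27272727
E[P²] = 1.125 + 1.5² = 3.375
Var(Z) = 0.27272727*3.375 - (0.5*1.5)²
= 0.92045455 - 0.5625 = 0.35795455

0.35795455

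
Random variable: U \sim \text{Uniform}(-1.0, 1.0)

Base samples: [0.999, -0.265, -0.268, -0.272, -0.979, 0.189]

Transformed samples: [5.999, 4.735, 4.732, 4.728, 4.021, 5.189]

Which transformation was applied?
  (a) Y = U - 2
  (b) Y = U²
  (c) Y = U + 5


Checking option (c) Y = U + 5:
  U = 0.999 -> Y = 5.999 ✓
  U = -0.265 -> Y = 4.735 ✓
  U = -0.268 -> Y = 4.732 ✓
All samples match this transformation.

(c) U + 5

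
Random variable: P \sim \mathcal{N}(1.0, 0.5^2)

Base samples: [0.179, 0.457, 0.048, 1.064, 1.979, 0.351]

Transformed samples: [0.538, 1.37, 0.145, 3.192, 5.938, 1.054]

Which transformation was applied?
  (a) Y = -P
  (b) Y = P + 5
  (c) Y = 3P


Checking option (c) Y = 3P:
  P = 0.179 -> Y = 0.538 ✓
  P = 0.457 -> Y = 1.37 ✓
  P = 0.048 -> Y = 0.145 ✓
All samples match this transformation.

(c) 3P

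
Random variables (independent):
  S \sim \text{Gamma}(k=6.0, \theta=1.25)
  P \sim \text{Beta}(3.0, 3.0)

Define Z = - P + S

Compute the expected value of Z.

E[Z] = 1*E[S] - 1*E[P]
E[S] = 7.5
E[P] = 0.5
E[Z] = 1*7.5 - 1*0.5 = 7

7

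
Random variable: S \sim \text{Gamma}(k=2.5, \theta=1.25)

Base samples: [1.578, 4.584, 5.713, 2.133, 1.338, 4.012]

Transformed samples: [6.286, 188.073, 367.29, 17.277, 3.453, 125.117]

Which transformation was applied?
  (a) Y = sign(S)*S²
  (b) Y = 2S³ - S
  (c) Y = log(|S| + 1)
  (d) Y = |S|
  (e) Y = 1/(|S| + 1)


Checking option (b) Y = 2S³ - S:
  S = 1.578 -> Y = 6.286 ✓
  S = 4.584 -> Y = 188.073 ✓
  S = 5.713 -> Y = 367.29 ✓
All samples match this transformation.

(b) 2S³ - S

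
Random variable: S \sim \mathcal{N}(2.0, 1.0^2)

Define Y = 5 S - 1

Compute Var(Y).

For Y = aS + b: Var(Y) = a² * Var(S)
Var(S) = 1.0^2 = 1
Var(Y) = 5² * 1 = 25 * 1 = 25

25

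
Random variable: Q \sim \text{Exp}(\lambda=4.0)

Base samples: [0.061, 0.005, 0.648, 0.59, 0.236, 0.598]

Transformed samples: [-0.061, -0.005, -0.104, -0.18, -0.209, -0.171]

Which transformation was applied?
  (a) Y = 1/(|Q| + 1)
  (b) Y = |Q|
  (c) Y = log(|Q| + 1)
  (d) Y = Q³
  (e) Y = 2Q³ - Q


Checking option (e) Y = 2Q³ - Q:
  Q = 0.061 -> Y = -0.061 ✓
  Q = 0.005 -> Y = -0.005 ✓
  Q = 0.648 -> Y = -0.104 ✓
All samples match this transformation.

(e) 2Q³ - Q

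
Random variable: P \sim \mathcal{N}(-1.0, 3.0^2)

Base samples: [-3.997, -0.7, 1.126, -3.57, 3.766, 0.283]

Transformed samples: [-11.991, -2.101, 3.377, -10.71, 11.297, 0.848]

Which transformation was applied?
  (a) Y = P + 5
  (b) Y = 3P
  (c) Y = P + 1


Checking option (b) Y = 3P:
  P = -3.997 -> Y = -11.991 ✓
  P = -0.7 -> Y = -2.101 ✓
  P = 1.126 -> Y = 3.377 ✓
All samples match this transformation.

(b) 3P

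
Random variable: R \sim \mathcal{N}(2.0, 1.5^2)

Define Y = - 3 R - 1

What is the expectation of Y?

For Y = -3R - 1:
E[Y] = -3 * E[R] - 1
E[R] = 2.0 = 2
E[Y] = -3 * 2 - 1 = -7

-7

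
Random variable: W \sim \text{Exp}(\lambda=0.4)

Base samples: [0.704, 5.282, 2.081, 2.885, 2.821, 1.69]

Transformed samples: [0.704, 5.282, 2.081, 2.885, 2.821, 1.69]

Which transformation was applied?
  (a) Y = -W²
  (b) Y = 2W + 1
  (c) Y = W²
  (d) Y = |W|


Checking option (d) Y = |W|:
  W = 0.704 -> Y = 0.704 ✓
  W = 5.282 -> Y = 5.282 ✓
  W = 2.081 -> Y = 2.081 ✓
All samples match this transformation.

(d) |W|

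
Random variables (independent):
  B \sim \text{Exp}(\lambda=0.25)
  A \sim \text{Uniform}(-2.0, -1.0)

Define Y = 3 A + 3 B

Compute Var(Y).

For independent RVs: Var(aX + bY) = a²Var(X) + b²Var(Y)
Var(B) = 16
Var(A) = 0.083333333
Var(Y) = 3²*16 + 3²*0.083333333
= 9*16 + 9*0.083333333 = 144.75

144.75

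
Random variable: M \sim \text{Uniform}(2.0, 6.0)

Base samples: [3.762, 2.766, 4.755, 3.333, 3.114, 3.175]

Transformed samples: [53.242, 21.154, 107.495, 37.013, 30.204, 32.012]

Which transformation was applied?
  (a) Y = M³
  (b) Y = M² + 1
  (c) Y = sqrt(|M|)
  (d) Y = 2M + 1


Checking option (a) Y = M³:
  M = 3.762 -> Y = 53.242 ✓
  M = 2.766 -> Y = 21.154 ✓
  M = 4.755 -> Y = 107.495 ✓
All samples match this transformation.

(a) M³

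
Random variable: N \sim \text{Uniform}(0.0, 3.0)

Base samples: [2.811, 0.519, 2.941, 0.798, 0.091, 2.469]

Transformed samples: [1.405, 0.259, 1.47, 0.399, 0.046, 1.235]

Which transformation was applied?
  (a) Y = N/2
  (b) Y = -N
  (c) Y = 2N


Checking option (a) Y = N/2:
  N = 2.811 -> Y = 1.405 ✓
  N = 0.519 -> Y = 0.259 ✓
  N = 2.941 -> Y = 1.47 ✓
All samples match this transformation.

(a) N/2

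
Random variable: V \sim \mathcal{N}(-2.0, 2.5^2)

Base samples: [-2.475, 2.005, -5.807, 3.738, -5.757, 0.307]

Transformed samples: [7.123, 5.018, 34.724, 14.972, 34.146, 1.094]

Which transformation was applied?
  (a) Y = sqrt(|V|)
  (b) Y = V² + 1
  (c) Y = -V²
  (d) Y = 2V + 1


Checking option (b) Y = V² + 1:
  V = -2.475 -> Y = 7.123 ✓
  V = 2.005 -> Y = 5.018 ✓
  V = -5.807 -> Y = 34.724 ✓
All samples match this transformation.

(b) V² + 1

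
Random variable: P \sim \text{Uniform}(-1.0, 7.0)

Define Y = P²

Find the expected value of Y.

Using E[X²] = Var(X) + (E[X])²:
E[P] = 3
Var(P) = (7 + 1)^2/12 = 5.3333333
E[P²] = 5.3333333 + 3² = 5.3333333 + 9 = 14.333333

14.333333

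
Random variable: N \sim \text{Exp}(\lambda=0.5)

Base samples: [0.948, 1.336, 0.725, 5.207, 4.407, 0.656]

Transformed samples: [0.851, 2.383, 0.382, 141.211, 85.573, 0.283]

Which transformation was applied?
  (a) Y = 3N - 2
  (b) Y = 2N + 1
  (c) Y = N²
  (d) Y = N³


Checking option (d) Y = N³:
  N = 0.948 -> Y = 0.851 ✓
  N = 1.336 -> Y = 2.383 ✓
  N = 0.725 -> Y = 0.382 ✓
All samples match this transformation.

(d) N³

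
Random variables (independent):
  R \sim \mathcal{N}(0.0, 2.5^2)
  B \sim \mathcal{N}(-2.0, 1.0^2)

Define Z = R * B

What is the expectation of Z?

For independent RVs: E[XY] = E[X]*E[Y]
E[R] = 0
E[B] = -2
E[Z] = 0 * (-2) = 0

0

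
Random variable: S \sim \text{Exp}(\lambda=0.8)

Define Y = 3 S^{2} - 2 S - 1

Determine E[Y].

E[Y] = 3*E[S²] - 2*E[S] - 1
E[S] = 1.25
E[S²] = Var(S) + (E[S])² = 1.5625 + 1.5625 = 3.125
E[Y] = 3*3.125 - 2*1.25 - 1 = 5.875

5.875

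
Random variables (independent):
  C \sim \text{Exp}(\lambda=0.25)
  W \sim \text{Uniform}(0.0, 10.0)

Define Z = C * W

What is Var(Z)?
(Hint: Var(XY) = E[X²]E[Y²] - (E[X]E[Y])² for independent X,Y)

Var(XY) = E[X²]E[Y²] - (E[X]E[Y])²
E[C] = 4, Var(C) = 16
E[W] = 5, Var(W) = 8.3333333
E[C²] = 16 + 4² = 32
E[W²] = 8.3333333 + 5² = 33.333333
Var(Z) = 32*33.333333 - (4*5)²
= 1066.6667 - 400 = 666.66667

666.66667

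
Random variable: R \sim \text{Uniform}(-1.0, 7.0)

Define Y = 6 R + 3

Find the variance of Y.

For Y = aR + b: Var(Y) = a² * Var(R)
Var(R) = (7 + 1)^2/12 = 5.3333333
Var(Y) = 6² * 5.3333333 = 36 * 5.3333333 = 192

192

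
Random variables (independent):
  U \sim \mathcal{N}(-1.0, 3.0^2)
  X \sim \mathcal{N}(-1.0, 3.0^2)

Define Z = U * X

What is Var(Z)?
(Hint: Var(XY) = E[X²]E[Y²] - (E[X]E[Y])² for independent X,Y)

Var(XY) = E[X²]E[Y²] - (E[X]E[Y])²
E[U] = -1, Var(U) = 9
E[X] = -1, Var(X) = 9
E[U²] = 9 + (-1)² = 10
E[X²] = 9 + (-1)² = 10
Var(Z) = 10*10 - (-1*(-1))²
= 100 - 1 = 99

99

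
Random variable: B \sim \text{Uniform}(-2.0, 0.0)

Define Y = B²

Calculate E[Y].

Using E[X²] = Var(X) + (E[X])²:
E[B] = -1
Var(B) = (0 + 2)^2/12 = 0.33333333
E[B²] = 0.33333333 + (-1)² = 0.33333333 + 1 = 1.3333333

1.3333333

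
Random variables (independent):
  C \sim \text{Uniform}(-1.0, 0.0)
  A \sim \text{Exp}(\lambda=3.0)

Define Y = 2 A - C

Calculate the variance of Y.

For independent RVs: Var(aX + bY) = a²Var(X) + b²Var(Y)
Var(C) = 0.083333333
Var(A) = 0.11111111
Var(Y) = (-1)²*0.083333333 + 2²*0.11111111
= 1*0.083333333 + 4*0.11111111 = 0.52777778

0.52777778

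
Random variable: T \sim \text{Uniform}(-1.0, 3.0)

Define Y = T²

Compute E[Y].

E[T²] = Var(T) + (E[T])² = 1.3333333 + 1 = 2.3333333

2.3333333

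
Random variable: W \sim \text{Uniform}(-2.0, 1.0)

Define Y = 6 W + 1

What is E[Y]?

For Y = 6W + 1:
E[Y] = 6 * E[W] + 1
E[W] = (-2 + 1)/2 = -0.5
E[Y] = 6 * (-0.5) + 1 = -2

-2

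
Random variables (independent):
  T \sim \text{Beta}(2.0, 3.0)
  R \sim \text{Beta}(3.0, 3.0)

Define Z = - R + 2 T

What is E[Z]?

E[Z] = 2*E[T] - 1*E[R]
E[T] = 0.4
E[R] = 0.5
E[Z] = 2*0.4 - 1*0.5 = 0.3

0.3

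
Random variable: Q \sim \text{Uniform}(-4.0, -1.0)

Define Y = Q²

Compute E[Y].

Using E[X²] = Var(X) + (E[X])²:
E[Q] = -2.5
Var(Q) = (-1 + 4)^2/12 = 0.75
E[Q²] = 0.75 + (-2.5)² = 0.75 + 6.25 = 7

7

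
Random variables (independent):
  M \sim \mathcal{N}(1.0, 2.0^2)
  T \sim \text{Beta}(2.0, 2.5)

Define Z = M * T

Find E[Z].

For independent RVs: E[XY] = E[X]*E[Y]
E[M] = 1
E[T] = 0.44444444
E[Z] = 1 * 0.44444444 = 0.44444444

0.44444444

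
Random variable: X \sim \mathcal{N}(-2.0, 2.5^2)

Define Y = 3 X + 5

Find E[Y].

For Y = 3X + 5:
E[Y] = 3 * E[X] + 5
E[X] = -2.0 = -2
E[Y] = 3 * (-2) + 5 = -1

-1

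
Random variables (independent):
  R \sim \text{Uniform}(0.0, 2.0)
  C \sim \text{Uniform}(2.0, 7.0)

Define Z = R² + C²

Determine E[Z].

E[Z] = E[R²] + E[C²]
E[R²] = Var(R) + E[R]² = 0.33333333 + 1 = 1.3333333
E[C²] = Var(C) + E[C]² = 2.0833333 + 20.25 = 22.333333
E[Z] = 1.3333333 + 22.333333 = 23.666667

23.666667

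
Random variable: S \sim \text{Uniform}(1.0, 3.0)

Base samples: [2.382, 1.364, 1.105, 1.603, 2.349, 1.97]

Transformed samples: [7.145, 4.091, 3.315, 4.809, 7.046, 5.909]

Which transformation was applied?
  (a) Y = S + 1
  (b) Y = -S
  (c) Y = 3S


Checking option (c) Y = 3S:
  S = 2.382 -> Y = 7.145 ✓
  S = 1.364 -> Y = 4.091 ✓
  S = 1.105 -> Y = 3.315 ✓
All samples match this transformation.

(c) 3S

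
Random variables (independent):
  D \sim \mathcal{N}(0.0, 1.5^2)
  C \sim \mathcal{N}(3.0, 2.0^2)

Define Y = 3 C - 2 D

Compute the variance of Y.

For independent RVs: Var(aX + bY) = a²Var(X) + b²Var(Y)
Var(D) = 2.25
Var(C) = 4
Var(Y) = (-2)²*2.25 + 3²*4
= 4*2.25 + 9*4 = 45

45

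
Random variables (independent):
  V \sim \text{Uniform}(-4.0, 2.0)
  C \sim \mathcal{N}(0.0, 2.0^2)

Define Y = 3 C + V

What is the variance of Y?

For independent RVs: Var(aX + bY) = a²Var(X) + b²Var(Y)
Var(V) = 3
Var(C) = 4
Var(Y) = 1²*3 + 3²*4
= 1*3 + 9*4 = 39

39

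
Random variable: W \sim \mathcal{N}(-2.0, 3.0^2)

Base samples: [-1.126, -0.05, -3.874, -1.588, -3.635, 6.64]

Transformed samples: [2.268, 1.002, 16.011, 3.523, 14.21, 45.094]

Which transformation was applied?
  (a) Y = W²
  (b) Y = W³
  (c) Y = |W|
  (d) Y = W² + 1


Checking option (d) Y = W² + 1:
  W = -1.126 -> Y = 2.268 ✓
  W = -0.05 -> Y = 1.002 ✓
  W = -3.874 -> Y = 16.011 ✓
All samples match this transformation.

(d) W² + 1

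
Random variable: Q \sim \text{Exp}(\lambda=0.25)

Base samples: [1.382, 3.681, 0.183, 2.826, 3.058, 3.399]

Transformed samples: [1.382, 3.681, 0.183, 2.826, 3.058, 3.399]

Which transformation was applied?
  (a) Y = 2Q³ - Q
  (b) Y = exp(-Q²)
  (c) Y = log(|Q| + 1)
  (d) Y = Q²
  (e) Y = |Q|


Checking option (e) Y = |Q|:
  Q = 1.382 -> Y = 1.382 ✓
  Q = 3.681 -> Y = 3.681 ✓
  Q = 0.183 -> Y = 0.183 ✓
All samples match this transformation.

(e) |Q|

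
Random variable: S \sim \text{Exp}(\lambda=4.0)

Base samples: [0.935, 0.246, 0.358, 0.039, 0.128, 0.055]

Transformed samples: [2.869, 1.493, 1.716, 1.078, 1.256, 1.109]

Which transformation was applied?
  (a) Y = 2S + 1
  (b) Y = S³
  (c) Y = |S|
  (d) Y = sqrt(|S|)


Checking option (a) Y = 2S + 1:
  S = 0.935 -> Y = 2.869 ✓
  S = 0.246 -> Y = 1.493 ✓
  S = 0.358 -> Y = 1.716 ✓
All samples match this transformation.

(a) 2S + 1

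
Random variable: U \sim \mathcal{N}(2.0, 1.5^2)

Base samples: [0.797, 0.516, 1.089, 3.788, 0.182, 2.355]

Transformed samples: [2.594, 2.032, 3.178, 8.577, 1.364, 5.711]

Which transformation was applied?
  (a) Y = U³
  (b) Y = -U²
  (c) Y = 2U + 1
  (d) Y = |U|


Checking option (c) Y = 2U + 1:
  U = 0.797 -> Y = 2.594 ✓
  U = 0.516 -> Y = 2.032 ✓
  U = 1.089 -> Y = 3.178 ✓
All samples match this transformation.

(c) 2U + 1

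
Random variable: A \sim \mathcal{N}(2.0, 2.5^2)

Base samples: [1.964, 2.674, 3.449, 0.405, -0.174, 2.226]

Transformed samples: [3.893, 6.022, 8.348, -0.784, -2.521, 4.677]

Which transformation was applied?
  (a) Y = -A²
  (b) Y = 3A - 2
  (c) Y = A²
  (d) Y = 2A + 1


Checking option (b) Y = 3A - 2:
  A = 1.964 -> Y = 3.893 ✓
  A = 2.674 -> Y = 6.022 ✓
  A = 3.449 -> Y = 8.348 ✓
All samples match this transformation.

(b) 3A - 2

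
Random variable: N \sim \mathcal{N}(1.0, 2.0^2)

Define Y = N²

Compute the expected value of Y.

E[N²] = Var(N) + (E[N])² = 4 + 1 = 5

5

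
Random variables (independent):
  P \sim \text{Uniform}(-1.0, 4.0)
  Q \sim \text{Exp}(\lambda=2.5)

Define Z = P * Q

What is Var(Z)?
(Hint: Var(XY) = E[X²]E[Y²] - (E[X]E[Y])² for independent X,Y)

Var(XY) = E[X²]E[Y²] - (E[X]E[Y])²
E[P] = 1.5, Var(P) = 2.0833333
E[Q] = 0.4, Var(Q) = 0.16
E[P²] = 2.0833333 + 1.5² = 4.3333333
E[Q²] = 0.16 + 0.4² = 0.32
Var(Z) = 4.3333333*0.32 - (1.5*0.4)²
= 1.3866667 - 0.36 = 1.0266667

1.0266667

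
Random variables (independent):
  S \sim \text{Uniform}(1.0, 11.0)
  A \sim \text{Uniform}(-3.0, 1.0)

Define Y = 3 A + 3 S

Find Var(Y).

For independent RVs: Var(aX + bY) = a²Var(X) + b²Var(Y)
Var(S) = 8.3333333
Var(A) = 1.3333333
Var(Y) = 3²*8.3333333 + 3²*1.3333333
= 9*8.3333333 + 9*1.3333333 = 87

87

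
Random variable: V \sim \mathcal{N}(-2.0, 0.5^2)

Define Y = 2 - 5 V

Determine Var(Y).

For Y = aV + b: Var(Y) = a² * Var(V)
Var(V) = 0.5^2 = 0.25
Var(Y) = (-5)² * 0.25 = 25 * 0.25 = 6.25

6.25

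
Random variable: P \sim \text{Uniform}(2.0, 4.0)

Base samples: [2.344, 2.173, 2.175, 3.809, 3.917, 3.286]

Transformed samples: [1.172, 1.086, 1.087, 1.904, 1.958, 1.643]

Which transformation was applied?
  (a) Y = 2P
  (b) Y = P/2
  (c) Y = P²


Checking option (b) Y = P/2:
  P = 2.344 -> Y = 1.172 ✓
  P = 2.173 -> Y = 1.086 ✓
  P = 2.175 -> Y = 1.087 ✓
All samples match this transformation.

(b) P/2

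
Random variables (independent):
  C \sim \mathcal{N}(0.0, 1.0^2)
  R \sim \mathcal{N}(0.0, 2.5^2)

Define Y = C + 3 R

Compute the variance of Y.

For independent RVs: Var(aX + bY) = a²Var(X) + b²Var(Y)
Var(C) = 1
Var(R) = 6.25
Var(Y) = 1²*1 + 3²*6.25
= 1*1 + 9*6.25 = 57.25

57.25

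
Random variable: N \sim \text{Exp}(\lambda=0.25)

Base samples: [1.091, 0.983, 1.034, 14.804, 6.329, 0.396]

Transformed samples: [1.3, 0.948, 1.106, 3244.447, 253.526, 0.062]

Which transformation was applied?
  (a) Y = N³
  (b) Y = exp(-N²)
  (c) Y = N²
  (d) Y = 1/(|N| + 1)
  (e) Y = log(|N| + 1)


Checking option (a) Y = N³:
  N = 1.091 -> Y = 1.3 ✓
  N = 0.983 -> Y = 0.948 ✓
  N = 1.034 -> Y = 1.106 ✓
All samples match this transformation.

(a) N³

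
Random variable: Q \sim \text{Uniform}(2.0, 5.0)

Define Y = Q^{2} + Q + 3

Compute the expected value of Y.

E[Y] = 1*E[Q²] + 1*E[Q] + 3
E[Q] = 3.5
E[Q²] = Var(Q) + (E[Q])² = 0.75 + 12.25 = 13
E[Y] = 1*13 + 1*3.5 + 3 = 19.5

19.5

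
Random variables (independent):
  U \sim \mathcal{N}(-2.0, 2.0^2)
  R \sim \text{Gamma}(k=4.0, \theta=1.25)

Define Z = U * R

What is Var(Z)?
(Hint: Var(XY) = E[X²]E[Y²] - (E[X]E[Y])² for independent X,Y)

Var(XY) = E[X²]E[Y²] - (E[X]E[Y])²
E[U] = -2, Var(U) = 4
E[R] = 5, Var(R) = 6.25
E[U²] = 4 + (-2)² = 8
E[R²] = 6.25 + 5² = 31.25
Var(Z) = 8*31.25 - (-2*5)²
= 250 - 100 = 150

150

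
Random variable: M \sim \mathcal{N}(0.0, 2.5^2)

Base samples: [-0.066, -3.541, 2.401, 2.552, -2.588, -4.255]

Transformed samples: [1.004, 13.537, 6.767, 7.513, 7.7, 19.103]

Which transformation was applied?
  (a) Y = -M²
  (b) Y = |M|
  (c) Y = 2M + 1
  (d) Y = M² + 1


Checking option (d) Y = M² + 1:
  M = -0.066 -> Y = 1.004 ✓
  M = -3.541 -> Y = 13.537 ✓
  M = 2.401 -> Y = 6.767 ✓
All samples match this transformation.

(d) M² + 1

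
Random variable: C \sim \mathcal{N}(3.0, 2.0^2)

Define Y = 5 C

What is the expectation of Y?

For Y = 5C:
E[Y] = 5 * E[C]
E[C] = 3.0 = 3
E[Y] = 5 * 3 = 15

15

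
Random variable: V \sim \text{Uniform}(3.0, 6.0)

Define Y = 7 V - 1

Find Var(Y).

For Y = aV + b: Var(Y) = a² * Var(V)
Var(V) = (6 - 3)^2/12 = 0.75
Var(Y) = 7² * 0.75 = 49 * 0.75 = 36.75

36.75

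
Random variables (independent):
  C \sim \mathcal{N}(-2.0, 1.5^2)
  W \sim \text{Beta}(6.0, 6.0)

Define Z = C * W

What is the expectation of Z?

For independent RVs: E[XY] = E[X]*E[Y]
E[C] = -2
E[W] = 0.5
E[Z] = -2 * 0.5 = -1

-1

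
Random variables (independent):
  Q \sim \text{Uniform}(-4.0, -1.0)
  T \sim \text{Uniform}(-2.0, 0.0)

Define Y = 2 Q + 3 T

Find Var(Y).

For independent RVs: Var(aX + bY) = a²Var(X) + b²Var(Y)
Var(Q) = 0.75
Var(T) = 0.33333333
Var(Y) = 2²*0.75 + 3²*0.33333333
= 4*0.75 + 9*0.33333333 = 6

6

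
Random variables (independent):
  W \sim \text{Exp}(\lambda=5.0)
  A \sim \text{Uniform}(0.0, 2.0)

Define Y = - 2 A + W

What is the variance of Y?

For independent RVs: Var(aX + bY) = a²Var(X) + b²Var(Y)
Var(W) = 0.04
Var(A) = 0.33333333
Var(Y) = 1²*0.04 + (-2)²*0.33333333
= 1*0.04 + 4*0.33333333 = 1.3733333

1.3733333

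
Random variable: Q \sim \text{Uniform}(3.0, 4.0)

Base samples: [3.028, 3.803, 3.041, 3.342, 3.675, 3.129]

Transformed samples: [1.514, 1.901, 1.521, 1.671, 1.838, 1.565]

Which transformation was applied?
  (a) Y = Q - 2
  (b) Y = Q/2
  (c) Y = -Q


Checking option (b) Y = Q/2:
  Q = 3.028 -> Y = 1.514 ✓
  Q = 3.803 -> Y = 1.901 ✓
  Q = 3.041 -> Y = 1.521 ✓
All samples match this transformation.

(b) Q/2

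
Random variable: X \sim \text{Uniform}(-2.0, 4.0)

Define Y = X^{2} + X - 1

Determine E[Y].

E[Y] = 1*E[X²] + 1*E[X] - 1
E[X] = 1
E[X²] = Var(X) + (E[X])² = 3 + 1 = 4
E[Y] = 1*4 + 1*1 - 1 = 4

4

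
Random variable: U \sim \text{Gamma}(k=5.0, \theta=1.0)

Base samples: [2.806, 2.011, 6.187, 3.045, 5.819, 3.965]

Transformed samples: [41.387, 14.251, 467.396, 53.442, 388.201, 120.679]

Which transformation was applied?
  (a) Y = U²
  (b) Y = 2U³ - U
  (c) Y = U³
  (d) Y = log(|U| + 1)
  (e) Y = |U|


Checking option (b) Y = 2U³ - U:
  U = 2.806 -> Y = 41.387 ✓
  U = 2.011 -> Y = 14.251 ✓
  U = 6.187 -> Y = 467.396 ✓
All samples match this transformation.

(b) 2U³ - U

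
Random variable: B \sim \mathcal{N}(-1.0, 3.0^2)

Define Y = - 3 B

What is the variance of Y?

For Y = aB + b: Var(Y) = a² * Var(B)
Var(B) = 3.0^2 = 9
Var(Y) = (-3)² * 9 = 9 * 9 = 81

81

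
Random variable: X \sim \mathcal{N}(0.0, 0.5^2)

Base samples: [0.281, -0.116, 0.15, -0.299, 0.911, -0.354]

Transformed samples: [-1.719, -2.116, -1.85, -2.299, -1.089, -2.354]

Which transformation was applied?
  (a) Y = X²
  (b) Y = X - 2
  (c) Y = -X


Checking option (b) Y = X - 2:
  X = 0.281 -> Y = -1.719 ✓
  X = -0.116 -> Y = -2.116 ✓
  X = 0.15 -> Y = -1.85 ✓
All samples match this transformation.

(b) X - 2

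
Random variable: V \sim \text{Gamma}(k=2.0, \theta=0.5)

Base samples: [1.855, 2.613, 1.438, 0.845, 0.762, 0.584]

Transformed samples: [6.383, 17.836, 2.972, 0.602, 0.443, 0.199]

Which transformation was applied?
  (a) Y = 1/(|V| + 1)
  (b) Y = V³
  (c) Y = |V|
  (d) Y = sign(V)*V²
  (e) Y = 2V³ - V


Checking option (b) Y = V³:
  V = 1.855 -> Y = 6.383 ✓
  V = 2.613 -> Y = 17.836 ✓
  V = 1.438 -> Y = 2.972 ✓
All samples match this transformation.

(b) V³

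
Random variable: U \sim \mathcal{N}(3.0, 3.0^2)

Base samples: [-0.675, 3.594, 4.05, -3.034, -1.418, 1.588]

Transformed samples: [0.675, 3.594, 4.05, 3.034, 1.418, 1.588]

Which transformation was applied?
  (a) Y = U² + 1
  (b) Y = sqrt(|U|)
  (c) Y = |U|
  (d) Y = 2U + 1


Checking option (c) Y = |U|:
  U = -0.675 -> Y = 0.675 ✓
  U = 3.594 -> Y = 3.594 ✓
  U = 4.05 -> Y = 4.05 ✓
All samples match this transformation.

(c) |U|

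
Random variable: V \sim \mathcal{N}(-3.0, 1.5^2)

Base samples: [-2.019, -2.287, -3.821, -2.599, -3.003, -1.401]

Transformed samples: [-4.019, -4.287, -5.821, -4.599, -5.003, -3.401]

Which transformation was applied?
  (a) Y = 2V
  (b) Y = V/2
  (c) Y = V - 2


Checking option (c) Y = V - 2:
  V = -2.019 -> Y = -4.019 ✓
  V = -2.287 -> Y = -4.287 ✓
  V = -3.821 -> Y = -5.821 ✓
All samples match this transformation.

(c) V - 2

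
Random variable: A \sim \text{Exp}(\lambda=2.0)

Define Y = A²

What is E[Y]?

E[A²] = Var(A) + (E[A])² = 0.25 + 0.25 = 0.5

0.5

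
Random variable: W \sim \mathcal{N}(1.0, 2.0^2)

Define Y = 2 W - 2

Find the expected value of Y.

For Y = 2W - 2:
E[Y] = 2 * E[W] - 2
E[W] = 1.0 = 1
E[Y] = 2 * 1 - 2 = 0

0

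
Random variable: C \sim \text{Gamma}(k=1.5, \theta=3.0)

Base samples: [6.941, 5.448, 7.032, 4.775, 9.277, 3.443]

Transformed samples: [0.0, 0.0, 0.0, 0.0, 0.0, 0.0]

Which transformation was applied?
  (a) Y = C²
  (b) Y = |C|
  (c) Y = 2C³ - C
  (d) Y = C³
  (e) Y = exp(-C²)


Checking option (e) Y = exp(-C²):
  C = 6.941 -> Y = 0.0 ✓
  C = 5.448 -> Y = 0.0 ✓
  C = 7.032 -> Y = 0.0 ✓
All samples match this transformation.

(e) exp(-C²)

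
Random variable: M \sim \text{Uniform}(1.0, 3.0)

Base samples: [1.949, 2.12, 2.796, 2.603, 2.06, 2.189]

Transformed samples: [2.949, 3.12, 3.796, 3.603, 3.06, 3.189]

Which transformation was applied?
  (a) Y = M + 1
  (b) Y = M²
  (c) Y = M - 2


Checking option (a) Y = M + 1:
  M = 1.949 -> Y = 2.949 ✓
  M = 2.12 -> Y = 3.12 ✓
  M = 2.796 -> Y = 3.796 ✓
All samples match this transformation.

(a) M + 1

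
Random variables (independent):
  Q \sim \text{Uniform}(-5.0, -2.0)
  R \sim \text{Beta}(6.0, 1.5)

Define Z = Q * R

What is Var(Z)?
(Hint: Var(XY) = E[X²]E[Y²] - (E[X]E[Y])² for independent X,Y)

Var(XY) = E[X²]E[Y²] - (E[X]E[Y])²
E[Q] = -3.5, Var(Q) = 0.75
E[R] = 0.8, Var(R) = 0.018823529
E[Q²] = 0.75 + (-3.5)² = 13
E[R²] = 0.018823529 + 0.8² = 0.65882353
Var(Z) = 13*0.65882353 - (-3.5*0.8)²
= 8.5647059 - 7.84 = 0.72470588

0.72470588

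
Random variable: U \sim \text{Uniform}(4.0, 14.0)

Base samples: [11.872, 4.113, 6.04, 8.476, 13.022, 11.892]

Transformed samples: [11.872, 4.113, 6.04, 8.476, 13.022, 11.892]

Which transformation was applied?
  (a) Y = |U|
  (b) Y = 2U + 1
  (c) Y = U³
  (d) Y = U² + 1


Checking option (a) Y = |U|:
  U = 11.872 -> Y = 11.872 ✓
  U = 4.113 -> Y = 4.113 ✓
  U = 6.04 -> Y = 6.04 ✓
All samples match this transformation.

(a) |U|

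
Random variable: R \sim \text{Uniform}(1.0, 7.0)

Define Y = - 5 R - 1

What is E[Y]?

For Y = -5R - 1:
E[Y] = -5 * E[R] - 1
E[R] = (1 + 7)/2 = 4
E[Y] = -5 * 4 - 1 = -21

-21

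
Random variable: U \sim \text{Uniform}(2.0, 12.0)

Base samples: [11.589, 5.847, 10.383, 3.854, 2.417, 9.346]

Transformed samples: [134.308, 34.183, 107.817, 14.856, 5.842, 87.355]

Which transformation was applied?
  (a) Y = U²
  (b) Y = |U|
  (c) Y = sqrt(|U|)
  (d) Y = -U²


Checking option (a) Y = U²:
  U = 11.589 -> Y = 134.308 ✓
  U = 5.847 -> Y = 34.183 ✓
  U = 10.383 -> Y = 107.817 ✓
All samples match this transformation.

(a) U²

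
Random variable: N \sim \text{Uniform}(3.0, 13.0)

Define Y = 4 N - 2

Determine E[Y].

For Y = 4N - 2:
E[Y] = 4 * E[N] - 2
E[N] = (3 + 13)/2 = 8
E[Y] = 4 * 8 - 2 = 30

30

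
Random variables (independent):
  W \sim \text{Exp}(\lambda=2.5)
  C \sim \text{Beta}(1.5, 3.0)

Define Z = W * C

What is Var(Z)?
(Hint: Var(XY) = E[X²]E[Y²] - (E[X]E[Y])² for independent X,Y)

Var(XY) = E[X²]E[Y²] - (E[X]E[Y])²
E[W] = 0.4, Var(W) = 0.16
E[C] = 0.33333333, Var(C) = 0.04040404
E[W²] = 0.16 + 0.4² = 0.32
E[C²] = 0.04040404 + 0.33333333² = 0.15151515
Var(Z) = 0.32*0.15151515 - (0.4*0.33333333)²
= 0.048484848 - 0.017777778 = 0.030707071

0.030707071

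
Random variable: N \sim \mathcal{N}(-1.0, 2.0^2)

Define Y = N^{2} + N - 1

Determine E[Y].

E[Y] = 1*E[N²] + 1*E[N] - 1
E[N] = -1
E[N²] = Var(N) + (E[N])² = 4 + 1 = 5
E[Y] = 1*5 + 1*(-1) - 1 = 3

3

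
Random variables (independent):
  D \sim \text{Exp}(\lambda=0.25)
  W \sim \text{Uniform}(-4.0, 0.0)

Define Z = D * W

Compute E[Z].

For independent RVs: E[XY] = E[X]*E[Y]
E[D] = 4
E[W] = -2
E[Z] = 4 * (-2) = -8

-8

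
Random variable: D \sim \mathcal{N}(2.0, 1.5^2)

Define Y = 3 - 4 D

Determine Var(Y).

For Y = aD + b: Var(Y) = a² * Var(D)
Var(D) = 1.5^2 = 2.25
Var(Y) = (-4)² * 2.25 = 16 * 2.25 = 36

36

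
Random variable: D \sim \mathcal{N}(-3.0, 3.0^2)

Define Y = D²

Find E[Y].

E[D²] = Var(D) + (E[D])² = 9 + 9 = 18

18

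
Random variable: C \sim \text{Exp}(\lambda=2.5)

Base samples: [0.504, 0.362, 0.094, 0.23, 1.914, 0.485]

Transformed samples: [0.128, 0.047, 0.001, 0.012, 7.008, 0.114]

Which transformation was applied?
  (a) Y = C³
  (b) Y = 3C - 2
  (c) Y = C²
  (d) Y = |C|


Checking option (a) Y = C³:
  C = 0.504 -> Y = 0.128 ✓
  C = 0.362 -> Y = 0.047 ✓
  C = 0.094 -> Y = 0.001 ✓
All samples match this transformation.

(a) C³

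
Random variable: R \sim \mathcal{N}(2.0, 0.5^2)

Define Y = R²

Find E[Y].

E[R²] = Var(R) + (E[R])² = 0.25 + 4 = 4.25

4.25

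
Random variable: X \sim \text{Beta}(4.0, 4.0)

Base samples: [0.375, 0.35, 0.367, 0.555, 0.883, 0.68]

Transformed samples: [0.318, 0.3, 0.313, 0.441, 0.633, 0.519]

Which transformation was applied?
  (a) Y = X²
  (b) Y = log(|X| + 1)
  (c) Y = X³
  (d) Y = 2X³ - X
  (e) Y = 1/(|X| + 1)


Checking option (b) Y = log(|X| + 1):
  X = 0.375 -> Y = 0.318 ✓
  X = 0.35 -> Y = 0.3 ✓
  X = 0.367 -> Y = 0.313 ✓
All samples match this transformation.

(b) log(|X| + 1)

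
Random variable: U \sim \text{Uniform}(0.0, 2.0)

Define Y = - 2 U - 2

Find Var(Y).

For Y = aU + b: Var(Y) = a² * Var(U)
Var(U) = (2 - 0)^2/12 = 0.33333333
Var(Y) = (-2)² * 0.33333333 = 4 * 0.33333333 = 1.3333333

1.3333333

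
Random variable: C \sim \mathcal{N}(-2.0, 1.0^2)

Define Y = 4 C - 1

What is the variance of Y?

For Y = aC + b: Var(Y) = a² * Var(C)
Var(C) = 1.0^2 = 1
Var(Y) = 4² * 1 = 16 * 1 = 16

16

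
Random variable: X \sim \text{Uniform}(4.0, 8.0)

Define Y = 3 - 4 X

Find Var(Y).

For Y = aX + b: Var(Y) = a² * Var(X)
Var(X) = (8 - 4)^2/12 = 1.3333333
Var(Y) = (-4)² * 1.3333333 = 16 * 1.3333333 = 21.333333

21.333333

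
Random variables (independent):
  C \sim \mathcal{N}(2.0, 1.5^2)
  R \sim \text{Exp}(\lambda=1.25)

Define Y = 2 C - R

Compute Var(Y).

For independent RVs: Var(aX + bY) = a²Var(X) + b²Var(Y)
Var(C) = 2.25
Var(R) = 0.64
Var(Y) = 2²*2.25 + (-1)²*0.64
= 4*2.25 + 1*0.64 = 9.64

9.64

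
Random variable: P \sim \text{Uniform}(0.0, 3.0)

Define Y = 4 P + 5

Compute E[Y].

For Y = 4P + 5:
E[Y] = 4 * E[P] + 5
E[P] = (0 + 3)/2 = 1.5
E[Y] = 4 * 1.5 + 5 = 11

11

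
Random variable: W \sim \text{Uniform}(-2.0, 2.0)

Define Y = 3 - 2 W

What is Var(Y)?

For Y = aW + b: Var(Y) = a² * Var(W)
Var(W) = (2 + 2)^2/12 = 1.3333333
Var(Y) = (-2)² * 1.3333333 = 4 * 1.3333333 = 5.3333333

5.3333333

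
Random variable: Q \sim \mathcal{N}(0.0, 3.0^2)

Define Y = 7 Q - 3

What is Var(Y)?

For Y = aQ + b: Var(Y) = a² * Var(Q)
Var(Q) = 3.0^2 = 9
Var(Y) = 7² * 9 = 49 * 9 = 441

441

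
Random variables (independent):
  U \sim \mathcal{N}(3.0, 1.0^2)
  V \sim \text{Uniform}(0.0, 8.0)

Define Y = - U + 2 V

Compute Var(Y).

For independent RVs: Var(aX + bY) = a²Var(X) + b²Var(Y)
Var(U) = 1
Var(V) = 5.3333333
Var(Y) = (-1)²*1 + 2²*5.3333333
= 1*1 + 4*5.3333333 = 22.333333

22.333333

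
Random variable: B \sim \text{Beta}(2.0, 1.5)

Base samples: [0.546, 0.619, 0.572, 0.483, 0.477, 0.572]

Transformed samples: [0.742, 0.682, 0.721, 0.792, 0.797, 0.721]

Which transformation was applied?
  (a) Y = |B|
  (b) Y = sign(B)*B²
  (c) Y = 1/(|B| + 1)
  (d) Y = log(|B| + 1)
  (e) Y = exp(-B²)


Checking option (e) Y = exp(-B²):
  B = 0.546 -> Y = 0.742 ✓
  B = 0.619 -> Y = 0.682 ✓
  B = 0.572 -> Y = 0.721 ✓
All samples match this transformation.

(e) exp(-B²)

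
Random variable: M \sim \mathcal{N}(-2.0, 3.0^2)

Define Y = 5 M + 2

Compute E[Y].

For Y = 5M + 2:
E[Y] = 5 * E[M] + 2
E[M] = -2.0 = -2
E[Y] = 5 * (-2) + 2 = -8

-8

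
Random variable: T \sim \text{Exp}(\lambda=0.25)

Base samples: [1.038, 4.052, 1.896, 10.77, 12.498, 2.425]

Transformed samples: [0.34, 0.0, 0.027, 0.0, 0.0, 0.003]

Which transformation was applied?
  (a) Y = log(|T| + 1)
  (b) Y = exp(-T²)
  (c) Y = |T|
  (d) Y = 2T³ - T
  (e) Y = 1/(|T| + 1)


Checking option (b) Y = exp(-T²):
  T = 1.038 -> Y = 0.34 ✓
  T = 4.052 -> Y = 0.0 ✓
  T = 1.896 -> Y = 0.027 ✓
All samples match this transformation.

(b) exp(-T²)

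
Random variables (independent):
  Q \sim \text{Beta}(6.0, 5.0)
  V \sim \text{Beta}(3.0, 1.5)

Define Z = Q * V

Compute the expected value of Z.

For independent RVs: E[XY] = E[X]*E[Y]
E[Q] = 0.54545455
E[V] = 0.66666667
E[Z] = 0.54545455 * 0.66666667 = 0.36363636

0.36363636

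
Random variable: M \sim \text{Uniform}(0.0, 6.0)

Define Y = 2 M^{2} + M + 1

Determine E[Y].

E[Y] = 2*E[M²] + 1*E[M] + 1
E[M] = 3
E[M²] = Var(M) + (E[M])² = 3 + 9 = 12
E[Y] = 2*12 + 1*3 + 1 = 28

28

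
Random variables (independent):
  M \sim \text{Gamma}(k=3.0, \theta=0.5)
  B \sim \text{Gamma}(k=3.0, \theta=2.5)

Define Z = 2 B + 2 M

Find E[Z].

E[Z] = 2*E[M] + 2*E[B]
E[M] = 1.5
E[B] = 7.5
E[Z] = 2*1.5 + 2*7.5 = 18

18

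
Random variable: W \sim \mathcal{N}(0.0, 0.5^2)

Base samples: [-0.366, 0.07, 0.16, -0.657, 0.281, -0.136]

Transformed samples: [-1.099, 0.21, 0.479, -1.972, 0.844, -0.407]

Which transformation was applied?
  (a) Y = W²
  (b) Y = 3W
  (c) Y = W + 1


Checking option (b) Y = 3W:
  W = -0.366 -> Y = -1.099 ✓
  W = 0.07 -> Y = 0.21 ✓
  W = 0.16 -> Y = 0.479 ✓
All samples match this transformation.

(b) 3W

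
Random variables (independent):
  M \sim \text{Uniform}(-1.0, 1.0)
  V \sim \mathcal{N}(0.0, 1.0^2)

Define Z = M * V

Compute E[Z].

For independent RVs: E[XY] = E[X]*E[Y]
E[M] = 0
E[V] = 0
E[Z] = 0 * 0 = 0

0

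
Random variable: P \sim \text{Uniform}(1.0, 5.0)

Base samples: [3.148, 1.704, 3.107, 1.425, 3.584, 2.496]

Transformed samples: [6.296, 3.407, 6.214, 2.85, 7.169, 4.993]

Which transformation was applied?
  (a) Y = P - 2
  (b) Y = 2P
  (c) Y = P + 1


Checking option (b) Y = 2P:
  P = 3.148 -> Y = 6.296 ✓
  P = 1.704 -> Y = 3.407 ✓
  P = 3.107 -> Y = 6.214 ✓
All samples match this transformation.

(b) 2P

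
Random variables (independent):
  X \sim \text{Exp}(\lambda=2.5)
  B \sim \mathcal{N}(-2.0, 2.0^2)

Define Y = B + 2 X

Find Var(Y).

For independent RVs: Var(aX + bY) = a²Var(X) + b²Var(Y)
Var(X) = 0.16
Var(B) = 4
Var(Y) = 2²*0.16 + 1²*4
= 4*0.16 + 1*4 = 4.64

4.64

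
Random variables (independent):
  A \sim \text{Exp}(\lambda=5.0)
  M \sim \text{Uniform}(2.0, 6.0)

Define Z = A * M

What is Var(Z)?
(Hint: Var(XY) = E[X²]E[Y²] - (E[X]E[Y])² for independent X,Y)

Var(XY) = E[X²]E[Y²] - (E[X]E[Y])²
E[A] = 0.2, Var(A) = 0.04
E[M] = 4, Var(M) = 1.3333333
E[A²] = 0.04 + 0.2² = 0.08
E[M²] = 1.3333333 + 4² = 17.333333
Var(Z) = 0.08*17.333333 - (0.2*4)²
= 1.3866667 - 0.64 = 0.74666667

0.74666667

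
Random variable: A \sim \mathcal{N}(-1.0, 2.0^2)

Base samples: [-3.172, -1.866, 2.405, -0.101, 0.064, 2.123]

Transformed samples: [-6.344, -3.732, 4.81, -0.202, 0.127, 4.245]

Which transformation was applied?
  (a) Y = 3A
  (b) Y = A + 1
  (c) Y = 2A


Checking option (c) Y = 2A:
  A = -3.172 -> Y = -6.344 ✓
  A = -1.866 -> Y = -3.732 ✓
  A = 2.405 -> Y = 4.81 ✓
All samples match this transformation.

(c) 2A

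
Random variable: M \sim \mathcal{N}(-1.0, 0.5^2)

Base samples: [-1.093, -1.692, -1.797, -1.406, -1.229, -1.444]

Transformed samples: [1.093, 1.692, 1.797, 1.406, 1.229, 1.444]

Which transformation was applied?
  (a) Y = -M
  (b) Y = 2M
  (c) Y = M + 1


Checking option (a) Y = -M:
  M = -1.093 -> Y = 1.093 ✓
  M = -1.692 -> Y = 1.692 ✓
  M = -1.797 -> Y = 1.797 ✓
All samples match this transformation.

(a) -M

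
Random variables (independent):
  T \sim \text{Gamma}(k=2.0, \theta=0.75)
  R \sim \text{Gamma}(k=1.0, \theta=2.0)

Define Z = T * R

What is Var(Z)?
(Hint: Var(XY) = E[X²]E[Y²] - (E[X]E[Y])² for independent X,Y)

Var(XY) = E[X²]E[Y²] - (E[X]E[Y])²
E[T] = 1.5, Var(T) = 1.125
E[R] = 2, Var(R) = 4
E[T²] = 1.125 + 1.5² = 3.375
E[R²] = 4 + 2² = 8
Var(Z) = 3.375*8 - (1.5*2)²
= 27 - 9 = 18

18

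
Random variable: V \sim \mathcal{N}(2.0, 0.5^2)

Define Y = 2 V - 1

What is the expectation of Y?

For Y = 2V - 1:
E[Y] = 2 * E[V] - 1
E[V] = 2.0 = 2
E[Y] = 2 * 2 - 1 = 3

3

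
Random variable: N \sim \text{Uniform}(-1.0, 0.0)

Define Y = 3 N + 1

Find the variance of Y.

For Y = aN + b: Var(Y) = a² * Var(N)
Var(N) = (0 + 1)^2/12 = 0.083333333
Var(Y) = 3² * 0.083333333 = 9 * 0.083333333 = 0.75

0.75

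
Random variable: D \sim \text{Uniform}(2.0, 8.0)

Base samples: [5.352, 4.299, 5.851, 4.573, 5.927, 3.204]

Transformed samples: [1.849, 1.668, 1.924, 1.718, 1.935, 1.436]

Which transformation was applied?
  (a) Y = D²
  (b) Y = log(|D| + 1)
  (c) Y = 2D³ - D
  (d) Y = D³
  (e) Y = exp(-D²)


Checking option (b) Y = log(|D| + 1):
  D = 5.352 -> Y = 1.849 ✓
  D = 4.299 -> Y = 1.668 ✓
  D = 5.851 -> Y = 1.924 ✓
All samples match this transformation.

(b) log(|D| + 1)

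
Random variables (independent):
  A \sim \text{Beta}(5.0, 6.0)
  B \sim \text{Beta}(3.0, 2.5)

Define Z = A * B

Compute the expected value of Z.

For independent RVs: E[XY] = E[X]*E[Y]
E[A] = 0.45454545
E[B] = 0.54545455
E[Z] = 0.45454545 * 0.54545455 = 0.24793388

0.24793388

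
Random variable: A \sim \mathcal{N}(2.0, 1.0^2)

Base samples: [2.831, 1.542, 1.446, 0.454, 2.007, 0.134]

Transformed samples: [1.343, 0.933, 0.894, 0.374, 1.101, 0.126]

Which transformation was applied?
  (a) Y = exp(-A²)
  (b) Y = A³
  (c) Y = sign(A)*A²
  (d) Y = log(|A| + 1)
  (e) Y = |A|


Checking option (d) Y = log(|A| + 1):
  A = 2.831 -> Y = 1.343 ✓
  A = 1.542 -> Y = 0.933 ✓
  A = 1.446 -> Y = 0.894 ✓
All samples match this transformation.

(d) log(|A| + 1)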